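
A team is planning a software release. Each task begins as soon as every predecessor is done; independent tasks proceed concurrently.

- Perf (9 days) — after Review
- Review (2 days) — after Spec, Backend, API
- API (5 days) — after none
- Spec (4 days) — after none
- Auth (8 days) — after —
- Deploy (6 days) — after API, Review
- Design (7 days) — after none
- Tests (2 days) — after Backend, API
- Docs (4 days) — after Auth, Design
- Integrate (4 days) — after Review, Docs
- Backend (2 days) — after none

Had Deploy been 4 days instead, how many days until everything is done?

Baseline: API→Review→Perf = 5+2+9 = 16 → 16 days.
The longest path through Deploy is only 13 days, so Deploy has float 3.
The critical path is still API→Review→Perf; finish is now 16 days.

16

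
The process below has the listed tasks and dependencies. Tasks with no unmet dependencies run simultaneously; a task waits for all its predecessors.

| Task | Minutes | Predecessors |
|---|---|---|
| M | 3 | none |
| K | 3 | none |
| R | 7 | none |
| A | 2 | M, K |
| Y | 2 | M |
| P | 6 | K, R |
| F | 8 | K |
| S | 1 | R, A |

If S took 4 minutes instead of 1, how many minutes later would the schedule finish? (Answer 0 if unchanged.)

Actual critical path: R→P = 7+6 = 13 ⇒ 13 minutes.
S has 5 minutes of float (longest path through it is 8).
The critical path is still R→P; finish is now 13 minutes.
Change in finish: 13 − 13 = +0 minutes.

0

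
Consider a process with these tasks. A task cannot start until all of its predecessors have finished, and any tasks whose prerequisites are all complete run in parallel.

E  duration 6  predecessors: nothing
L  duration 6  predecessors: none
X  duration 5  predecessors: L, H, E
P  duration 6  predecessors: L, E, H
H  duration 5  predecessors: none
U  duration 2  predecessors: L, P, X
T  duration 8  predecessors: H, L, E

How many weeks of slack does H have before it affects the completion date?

The longest chain is E→P→U = 6+6+2 = 14; overall finish 14 weeks.
Longest path through H: 13 weeks (earliest finish 5, latest finish 6).
Float = 14 − 13 = 1.

1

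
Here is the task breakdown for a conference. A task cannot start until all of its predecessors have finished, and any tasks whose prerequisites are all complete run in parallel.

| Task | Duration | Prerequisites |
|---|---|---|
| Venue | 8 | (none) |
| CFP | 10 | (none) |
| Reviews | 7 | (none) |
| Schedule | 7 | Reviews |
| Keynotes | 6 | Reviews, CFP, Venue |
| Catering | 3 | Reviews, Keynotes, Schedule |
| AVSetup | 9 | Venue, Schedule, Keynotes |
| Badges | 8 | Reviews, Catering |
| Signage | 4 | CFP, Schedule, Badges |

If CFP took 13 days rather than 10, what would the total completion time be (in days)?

Baseline: CFP→Keynotes→Catering→Badges→Signage = 10+6+3+8+4 = 31 → 31 days.
Since CFP is critical, the +3 change carries straight to that chain (now 34 days).
That remains the longest chain; total 34 days.

34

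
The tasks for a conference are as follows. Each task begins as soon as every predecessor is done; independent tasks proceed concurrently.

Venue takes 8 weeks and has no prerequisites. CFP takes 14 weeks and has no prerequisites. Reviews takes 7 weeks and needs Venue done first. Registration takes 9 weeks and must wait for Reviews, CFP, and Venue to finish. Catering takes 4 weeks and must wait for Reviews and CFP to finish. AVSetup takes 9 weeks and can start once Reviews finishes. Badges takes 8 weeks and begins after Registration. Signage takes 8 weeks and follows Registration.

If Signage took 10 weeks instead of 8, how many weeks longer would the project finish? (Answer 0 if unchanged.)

2

As given, the longest chain is Venue→Reviews→Registration→Signage = 8+7+9+8 = 32, so the finish is 32 weeks.
Signage is on the critical path; changing it to 10 makes that path 34 weeks.
The critical path is still Venue→Reviews→Registration→Signage; finish is now 34 weeks.
Change in finish: 34 − 32 = +2 weeks.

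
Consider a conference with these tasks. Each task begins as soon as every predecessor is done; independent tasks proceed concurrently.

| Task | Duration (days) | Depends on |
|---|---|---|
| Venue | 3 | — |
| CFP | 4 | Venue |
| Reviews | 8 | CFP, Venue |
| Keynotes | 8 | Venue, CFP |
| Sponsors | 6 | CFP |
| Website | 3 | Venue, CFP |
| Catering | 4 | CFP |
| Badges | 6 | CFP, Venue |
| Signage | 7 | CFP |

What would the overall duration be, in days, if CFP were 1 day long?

12

Critical path before the change: Venue→CFP→Reviews = 3+4+8 = 15 giving 15 days.
Since CFP is critical, the -3 change carries straight to that chain (now 12 days).
No other chain overtakes it, so the finish is 12 days.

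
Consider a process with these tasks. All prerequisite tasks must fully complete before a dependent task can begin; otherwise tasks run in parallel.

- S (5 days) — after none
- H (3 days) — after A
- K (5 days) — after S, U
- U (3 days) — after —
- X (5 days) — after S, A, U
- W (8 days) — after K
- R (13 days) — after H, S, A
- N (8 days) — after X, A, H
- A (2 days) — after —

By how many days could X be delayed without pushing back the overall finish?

The longest chain is A→H→R = 2+3+13 = 18; overall finish 18 days.
X finishes as early as 10 and must finish by 10.
So X can slip 10 − 10 = 0 days.

0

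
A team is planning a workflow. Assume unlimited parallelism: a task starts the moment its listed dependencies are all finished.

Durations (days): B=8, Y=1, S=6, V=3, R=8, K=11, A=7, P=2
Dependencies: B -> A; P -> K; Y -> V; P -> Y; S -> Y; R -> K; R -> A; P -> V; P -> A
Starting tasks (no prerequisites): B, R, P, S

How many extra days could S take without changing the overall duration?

R→K = 8+11 = 19 sets the makespan at 19 days.
S finishes as early as 6 and must finish by 15.
Float = 19 − 10 = 9.

9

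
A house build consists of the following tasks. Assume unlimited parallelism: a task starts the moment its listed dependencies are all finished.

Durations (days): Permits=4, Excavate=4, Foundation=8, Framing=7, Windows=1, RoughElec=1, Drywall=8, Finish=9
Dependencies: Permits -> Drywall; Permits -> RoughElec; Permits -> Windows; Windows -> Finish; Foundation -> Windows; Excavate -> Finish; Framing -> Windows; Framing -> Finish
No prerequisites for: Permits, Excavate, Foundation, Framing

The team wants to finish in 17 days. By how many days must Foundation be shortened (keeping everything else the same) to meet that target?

Current finish: 18 days; target: 17.
Foundation is on every critical path, so each day cut from Foundation cuts the finish by one (this holds down to a finish of 17).
Need 18 − 17 = 1 day off Foundation → Foundation becomes 7 days, finish becomes 17.

1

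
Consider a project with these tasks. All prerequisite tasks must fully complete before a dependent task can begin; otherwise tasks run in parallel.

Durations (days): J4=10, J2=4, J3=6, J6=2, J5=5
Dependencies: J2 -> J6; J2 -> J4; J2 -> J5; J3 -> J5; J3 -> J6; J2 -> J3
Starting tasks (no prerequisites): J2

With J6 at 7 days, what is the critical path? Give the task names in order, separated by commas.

Actual critical path: J2→J3→J5 = 4+6+5 = 15 ⇒ 15 days.
J6 has 3 days of float (longest path through it is 12).
Now J2→J3→J6 = 4+6+7 = 17 is longest, so the finish becomes 17 days.

J2, J3, J6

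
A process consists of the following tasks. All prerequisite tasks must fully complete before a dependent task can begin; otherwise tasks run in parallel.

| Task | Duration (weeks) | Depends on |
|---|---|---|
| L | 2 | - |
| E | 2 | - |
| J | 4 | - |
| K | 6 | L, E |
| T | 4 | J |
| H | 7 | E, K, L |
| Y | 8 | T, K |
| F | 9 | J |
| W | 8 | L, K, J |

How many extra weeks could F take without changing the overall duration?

3

The longest chain is L→K→Y = 2+6+8 = 16; overall finish 16 weeks.
The longest chain containing F totals 13 weeks.
Float = 16 − 13 = 3.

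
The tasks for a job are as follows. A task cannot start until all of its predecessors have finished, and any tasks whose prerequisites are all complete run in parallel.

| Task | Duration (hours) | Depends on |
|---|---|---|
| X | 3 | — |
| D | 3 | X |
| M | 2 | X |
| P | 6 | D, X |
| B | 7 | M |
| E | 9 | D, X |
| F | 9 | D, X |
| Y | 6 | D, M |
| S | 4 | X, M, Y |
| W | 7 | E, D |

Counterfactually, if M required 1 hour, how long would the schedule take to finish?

The binding path is X→D→E→W = 3+3+9+7 = 22; finish at 22 hours.
The longest path through M is only 15 hours, so M has float 7.
The critical path is still X→D→E→W; finish is now 22 hours.

22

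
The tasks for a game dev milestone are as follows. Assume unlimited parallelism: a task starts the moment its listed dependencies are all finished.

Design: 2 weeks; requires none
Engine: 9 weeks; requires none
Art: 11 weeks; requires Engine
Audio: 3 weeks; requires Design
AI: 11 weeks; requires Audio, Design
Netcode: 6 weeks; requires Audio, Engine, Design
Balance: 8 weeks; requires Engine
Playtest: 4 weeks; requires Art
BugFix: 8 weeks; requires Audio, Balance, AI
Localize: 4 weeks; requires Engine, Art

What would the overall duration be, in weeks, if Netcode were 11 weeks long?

25

The binding path is Engine→Balance→BugFix = 9+8+8 = 25; finish at 25 weeks.
Netcode is off the critical path — its longest chain is 15 weeks, giving 10 of slack.
The critical path is still Engine→Balance→BugFix; finish is now 25 weeks.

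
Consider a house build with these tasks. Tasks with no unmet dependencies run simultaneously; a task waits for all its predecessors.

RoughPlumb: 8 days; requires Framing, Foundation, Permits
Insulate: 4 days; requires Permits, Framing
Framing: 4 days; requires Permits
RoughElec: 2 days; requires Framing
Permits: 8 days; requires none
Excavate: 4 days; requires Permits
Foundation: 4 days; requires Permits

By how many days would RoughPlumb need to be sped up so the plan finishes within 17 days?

3

Current finish: 20 days; target: 17.
RoughPlumb is on every critical path, so each day cut from RoughPlumb cuts the finish by one (this holds down to a finish of 16).
Need 20 − 17 = 3 days off RoughPlumb → RoughPlumb becomes 5 days, finish becomes 17.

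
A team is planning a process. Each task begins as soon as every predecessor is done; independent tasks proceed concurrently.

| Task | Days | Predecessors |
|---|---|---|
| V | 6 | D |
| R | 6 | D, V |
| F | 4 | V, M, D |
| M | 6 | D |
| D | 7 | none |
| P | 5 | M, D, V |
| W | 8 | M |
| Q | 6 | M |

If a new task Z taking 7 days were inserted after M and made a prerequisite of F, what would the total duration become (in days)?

Originally the plan takes 21 days.
With Z inserted, F now waits for max(V, M, D, Z).
New critical path: D→M→Z→F = 7+6+7+4 = 24 ⇒ 24 days.

24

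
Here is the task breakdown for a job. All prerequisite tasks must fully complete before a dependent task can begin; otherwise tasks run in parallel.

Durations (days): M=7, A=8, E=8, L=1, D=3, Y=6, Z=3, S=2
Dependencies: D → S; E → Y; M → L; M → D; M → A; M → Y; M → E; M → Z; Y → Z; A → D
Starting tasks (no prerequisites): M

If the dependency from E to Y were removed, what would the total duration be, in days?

20

Before: longest chain M→E→Y→Z = 7+8+6+3 = 24, finish 24.
Without E→Y, Y's earliest start moves from 15 to 7.
After: M→A→D→S = 7+8+3+2 = 20 → 20 days.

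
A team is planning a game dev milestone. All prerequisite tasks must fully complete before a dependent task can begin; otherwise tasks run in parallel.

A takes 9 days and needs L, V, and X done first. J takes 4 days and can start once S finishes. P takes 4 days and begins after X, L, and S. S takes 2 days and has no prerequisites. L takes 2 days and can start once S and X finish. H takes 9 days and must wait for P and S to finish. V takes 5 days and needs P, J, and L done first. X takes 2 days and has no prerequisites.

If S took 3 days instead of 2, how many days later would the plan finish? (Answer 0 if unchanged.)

The binding path is S→L→P→V→A = 2+2+4+5+9 = 22; finish at 22 days.
S lies on that path, so at 3 days the path becomes 23 days.
The critical path is still S→L→P→V→A; finish is now 23 days.
Change in finish: 23 − 22 = +1 days.

1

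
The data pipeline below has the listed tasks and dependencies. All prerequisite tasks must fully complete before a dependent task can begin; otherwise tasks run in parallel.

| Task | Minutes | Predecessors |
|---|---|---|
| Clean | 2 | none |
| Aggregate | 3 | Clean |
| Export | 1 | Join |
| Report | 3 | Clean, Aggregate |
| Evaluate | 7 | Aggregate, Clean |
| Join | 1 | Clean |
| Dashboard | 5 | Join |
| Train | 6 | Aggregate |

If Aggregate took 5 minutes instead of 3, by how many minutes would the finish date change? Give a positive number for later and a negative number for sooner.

As given, the longest chain is Clean→Aggregate→Evaluate = 2+3+7 = 12, so the finish is 12 minutes.
Aggregate is on the critical path; changing it to 5 makes that path 14 minutes.
The critical path is still Clean→Aggregate→Evaluate; finish is now 14 minutes.
Change in finish: 14 − 12 = +2 minutes.

2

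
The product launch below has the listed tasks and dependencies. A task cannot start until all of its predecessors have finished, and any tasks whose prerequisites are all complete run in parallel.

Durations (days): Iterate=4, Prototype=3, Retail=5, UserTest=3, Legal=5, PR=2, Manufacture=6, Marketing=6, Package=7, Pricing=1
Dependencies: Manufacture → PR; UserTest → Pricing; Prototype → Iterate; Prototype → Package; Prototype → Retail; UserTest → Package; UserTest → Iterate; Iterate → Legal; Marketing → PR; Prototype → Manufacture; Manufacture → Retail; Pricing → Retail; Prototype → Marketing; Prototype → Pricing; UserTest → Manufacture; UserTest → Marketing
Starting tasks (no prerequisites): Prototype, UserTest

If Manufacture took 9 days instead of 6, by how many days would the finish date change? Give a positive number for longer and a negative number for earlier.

Actual critical path: Prototype→Manufacture→Retail = 3+6+5 = 14 ⇒ 14 days.
Manufacture lies on that path, so at 9 days the path becomes 17 days.
No other chain overtakes it, so the finish is 17 days.
Change in finish: 17 − 14 = +3 days.

3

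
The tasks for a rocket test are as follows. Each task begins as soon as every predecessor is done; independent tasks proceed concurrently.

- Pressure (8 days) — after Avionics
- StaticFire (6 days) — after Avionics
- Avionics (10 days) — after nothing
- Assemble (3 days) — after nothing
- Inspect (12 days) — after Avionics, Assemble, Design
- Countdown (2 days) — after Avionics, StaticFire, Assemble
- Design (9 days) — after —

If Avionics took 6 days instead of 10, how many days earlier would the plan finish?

1

As given, the longest chain is Avionics→Inspect = 10+12 = 22, so the finish is 22 days.
Avionics lies on that path, so at 6 days the path becomes 18 days.
New critical path: Design→Inspect = 9+12 = 21 ⇒ 21 days.
Change in finish: 21 − 22 = -1 days.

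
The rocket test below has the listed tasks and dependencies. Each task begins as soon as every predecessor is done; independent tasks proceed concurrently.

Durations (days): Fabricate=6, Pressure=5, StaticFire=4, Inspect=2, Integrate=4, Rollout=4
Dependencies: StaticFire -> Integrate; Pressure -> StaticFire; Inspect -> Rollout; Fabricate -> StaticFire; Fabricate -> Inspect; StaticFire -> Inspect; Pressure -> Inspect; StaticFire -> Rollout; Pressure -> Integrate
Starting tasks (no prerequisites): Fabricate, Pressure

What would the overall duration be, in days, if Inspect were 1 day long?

15

Actual critical path: Fabricate→StaticFire→Inspect→Rollout = 6+4+2+4 = 16 ⇒ 16 days.
Inspect is on the critical path; changing it to 1 makes that path 15 days.
The critical path is still Fabricate→StaticFire→Inspect→Rollout; finish is now 15 days.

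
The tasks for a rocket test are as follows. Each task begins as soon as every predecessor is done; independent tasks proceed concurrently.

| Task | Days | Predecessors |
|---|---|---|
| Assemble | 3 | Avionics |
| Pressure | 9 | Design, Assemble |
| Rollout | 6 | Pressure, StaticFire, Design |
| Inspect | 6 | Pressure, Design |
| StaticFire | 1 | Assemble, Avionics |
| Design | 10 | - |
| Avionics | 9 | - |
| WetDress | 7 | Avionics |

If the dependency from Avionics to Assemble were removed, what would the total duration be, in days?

25

Before: longest chain Avionics→Assemble→Pressure→Inspect = 9+3+9+6 = 27, finish 27.
Without Avionics→Assemble, Assemble's earliest start moves from 9 to 0.
The longest chain is now Design→Pressure→Inspect = 10+9+6 = 25, so the job takes 25 days.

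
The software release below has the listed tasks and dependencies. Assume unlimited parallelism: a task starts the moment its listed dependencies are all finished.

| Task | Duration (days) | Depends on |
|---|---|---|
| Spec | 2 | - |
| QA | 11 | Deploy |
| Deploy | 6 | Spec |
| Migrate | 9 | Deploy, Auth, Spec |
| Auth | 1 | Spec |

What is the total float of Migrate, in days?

2

Spec→Deploy→QA = 2+6+11 = 19 sets the makespan at 19 days.
The longest chain containing Migrate totals 17 days.
Float = 19 − 17 = 2.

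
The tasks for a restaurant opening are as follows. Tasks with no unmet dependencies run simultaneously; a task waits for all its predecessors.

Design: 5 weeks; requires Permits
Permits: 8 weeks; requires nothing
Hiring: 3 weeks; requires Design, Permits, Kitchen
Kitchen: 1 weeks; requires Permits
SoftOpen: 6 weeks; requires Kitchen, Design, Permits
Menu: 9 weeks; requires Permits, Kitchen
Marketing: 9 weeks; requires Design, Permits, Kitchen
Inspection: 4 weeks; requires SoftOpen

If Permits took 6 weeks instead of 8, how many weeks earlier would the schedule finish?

2

Baseline: Permits→Design→SoftOpen→Inspection = 8+5+6+4 = 23 → 23 weeks.
Permits lies on that path, so at 6 weeks the path becomes 21 weeks.
No other chain overtakes it, so the finish is 21 weeks.
Change in finish: 21 − 23 = -2 weeks.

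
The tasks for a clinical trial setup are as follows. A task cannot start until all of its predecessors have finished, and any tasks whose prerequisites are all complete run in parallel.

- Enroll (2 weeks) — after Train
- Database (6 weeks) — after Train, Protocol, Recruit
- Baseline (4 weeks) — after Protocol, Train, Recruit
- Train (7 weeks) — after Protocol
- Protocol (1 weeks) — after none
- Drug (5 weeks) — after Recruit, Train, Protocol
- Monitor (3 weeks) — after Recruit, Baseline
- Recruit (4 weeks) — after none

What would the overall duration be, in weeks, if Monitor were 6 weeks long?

Critical path before the change: Protocol→Train→Baseline→Monitor = 1+7+4+3 = 15 giving 15 weeks.
Since Monitor is critical, the +3 change carries straight to that chain (now 18 weeks).
The critical path is still Protocol→Train→Baseline→Monitor; finish is now 18 weeks.

18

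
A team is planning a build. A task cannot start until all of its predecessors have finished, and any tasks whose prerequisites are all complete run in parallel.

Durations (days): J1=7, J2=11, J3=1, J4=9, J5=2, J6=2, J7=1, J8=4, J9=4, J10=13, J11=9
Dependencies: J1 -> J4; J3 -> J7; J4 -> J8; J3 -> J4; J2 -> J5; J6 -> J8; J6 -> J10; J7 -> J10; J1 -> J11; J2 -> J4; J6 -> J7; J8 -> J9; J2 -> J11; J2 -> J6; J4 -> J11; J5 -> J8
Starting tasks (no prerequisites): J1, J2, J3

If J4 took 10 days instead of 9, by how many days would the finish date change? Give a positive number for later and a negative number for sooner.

Baseline: J2→J4→J11 = 11+9+9 = 29 → 29 days.
J4 lies on that path, so at 10 days the path becomes 30 days.
The critical path is still J2→J4→J11; finish is now 30 days.
Change in finish: 30 − 29 = +1 days.

1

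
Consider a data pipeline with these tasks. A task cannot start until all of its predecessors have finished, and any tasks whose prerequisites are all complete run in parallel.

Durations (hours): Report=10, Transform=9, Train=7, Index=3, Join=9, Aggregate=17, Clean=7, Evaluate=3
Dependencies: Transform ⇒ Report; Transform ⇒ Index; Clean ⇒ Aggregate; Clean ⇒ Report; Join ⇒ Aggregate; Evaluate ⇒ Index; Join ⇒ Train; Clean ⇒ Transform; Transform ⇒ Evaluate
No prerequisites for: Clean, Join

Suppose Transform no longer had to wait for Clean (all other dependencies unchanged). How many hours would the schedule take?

Before: longest chain Clean→Transform→Report = 7+9+10 = 26, finish 26.
Without Clean→Transform, Transform's earliest start moves from 7 to 0.
The longest chain is now Join→Aggregate = 9+17 = 26, so the schedule takes 26 hours.

26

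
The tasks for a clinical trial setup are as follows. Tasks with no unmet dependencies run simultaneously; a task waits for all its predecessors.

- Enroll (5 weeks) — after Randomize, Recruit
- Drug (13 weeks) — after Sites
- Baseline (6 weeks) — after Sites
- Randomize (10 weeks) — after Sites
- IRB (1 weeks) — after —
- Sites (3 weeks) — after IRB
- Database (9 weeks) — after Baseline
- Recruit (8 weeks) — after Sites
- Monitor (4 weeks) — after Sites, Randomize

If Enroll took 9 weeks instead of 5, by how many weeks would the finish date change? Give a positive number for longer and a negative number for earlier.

As given, the longest chain is IRB→Sites→Randomize→Enroll = 1+3+10+5 = 19, so the finish is 19 weeks.
Enroll lies on that path, so at 9 weeks the path becomes 23 weeks.
No other chain overtakes it, so the finish is 23 weeks.
Change in finish: 23 − 19 = +4 weeks.

4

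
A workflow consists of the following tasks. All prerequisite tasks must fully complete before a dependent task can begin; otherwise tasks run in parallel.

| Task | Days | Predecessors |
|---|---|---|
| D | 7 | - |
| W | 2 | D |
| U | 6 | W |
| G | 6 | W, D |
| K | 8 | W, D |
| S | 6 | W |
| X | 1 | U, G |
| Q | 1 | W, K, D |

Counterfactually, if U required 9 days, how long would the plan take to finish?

As given, the longest chain is D→W→K→Q = 7+2+8+1 = 18, so the finish is 18 days.
The longest path through U is only 16 days, so U has float 2.
New critical path: D→W→U→X = 7+2+9+1 = 19 ⇒ 19 days.

19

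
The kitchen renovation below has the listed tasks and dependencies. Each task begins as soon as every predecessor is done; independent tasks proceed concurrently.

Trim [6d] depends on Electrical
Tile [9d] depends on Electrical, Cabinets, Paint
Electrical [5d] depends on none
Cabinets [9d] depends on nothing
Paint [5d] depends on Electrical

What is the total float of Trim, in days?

Electrical→Paint→Tile = 5+5+9 = 19 sets the makespan at 19 days.
Trim finishes as early as 11 and must finish by 19.
Float = 19 − 11 = 8.

8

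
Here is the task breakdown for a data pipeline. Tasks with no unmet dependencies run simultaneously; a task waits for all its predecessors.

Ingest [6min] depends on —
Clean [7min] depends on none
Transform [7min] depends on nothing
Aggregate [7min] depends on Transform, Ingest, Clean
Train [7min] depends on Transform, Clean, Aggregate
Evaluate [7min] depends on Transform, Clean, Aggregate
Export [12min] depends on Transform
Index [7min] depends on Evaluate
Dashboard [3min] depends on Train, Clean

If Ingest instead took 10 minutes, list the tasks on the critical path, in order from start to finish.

Ingest, Aggregate, Evaluate, Index

Critical path before the change: Clean→Aggregate→Evaluate→Index = 7+7+7+7 = 28 giving 28 minutes.
The longest path through Ingest is only 27 minutes, so Ingest has float 1.
The binding chain switches to Ingest→Aggregate→Evaluate→Index = 10+7+7+7 = 31; finish 31 minutes.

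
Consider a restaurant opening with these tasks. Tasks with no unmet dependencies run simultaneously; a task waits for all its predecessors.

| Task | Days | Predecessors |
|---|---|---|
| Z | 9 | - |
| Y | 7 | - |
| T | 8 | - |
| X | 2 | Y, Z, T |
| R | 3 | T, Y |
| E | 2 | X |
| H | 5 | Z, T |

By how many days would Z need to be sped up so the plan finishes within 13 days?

Current finish: 14 days; target: 13.
Z is on every critical path, so each day cut from Z cuts the finish by one (this holds down to a finish of 13).
Need 14 − 13 = 1 day off Z → Z becomes 8 days, finish becomes 13.

1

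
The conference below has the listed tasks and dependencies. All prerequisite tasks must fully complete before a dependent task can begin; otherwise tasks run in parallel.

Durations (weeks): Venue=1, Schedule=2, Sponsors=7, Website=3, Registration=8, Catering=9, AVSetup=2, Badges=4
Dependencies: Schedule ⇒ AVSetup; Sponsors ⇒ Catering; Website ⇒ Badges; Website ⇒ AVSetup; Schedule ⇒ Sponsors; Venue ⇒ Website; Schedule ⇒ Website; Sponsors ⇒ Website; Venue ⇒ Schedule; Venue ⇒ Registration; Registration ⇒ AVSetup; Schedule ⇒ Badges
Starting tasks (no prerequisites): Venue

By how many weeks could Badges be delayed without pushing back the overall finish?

2

Venue→Schedule→Sponsors→Catering = 1+2+7+9 = 19 sets the makespan at 19 weeks.
Badges finishes as early as 17 and must finish by 19.
So Badges can slip 19 − 17 = 2 weeks.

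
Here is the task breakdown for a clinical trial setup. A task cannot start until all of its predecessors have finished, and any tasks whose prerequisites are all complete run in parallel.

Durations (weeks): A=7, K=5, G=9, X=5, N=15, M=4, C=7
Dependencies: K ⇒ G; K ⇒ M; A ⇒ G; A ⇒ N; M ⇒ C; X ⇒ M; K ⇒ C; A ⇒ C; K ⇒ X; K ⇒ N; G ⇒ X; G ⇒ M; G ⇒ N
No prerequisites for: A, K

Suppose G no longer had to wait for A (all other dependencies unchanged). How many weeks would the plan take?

With the dependency in place, A→G→X→M→C = 7+9+5+4+7 = 32 sets the finish at 32 weeks.
Without A→G, G's earliest start moves from 7 to 5.
New critical path: K→G→X→M→C = 5+9+5+4+7 = 30 ⇒ 30 weeks.

30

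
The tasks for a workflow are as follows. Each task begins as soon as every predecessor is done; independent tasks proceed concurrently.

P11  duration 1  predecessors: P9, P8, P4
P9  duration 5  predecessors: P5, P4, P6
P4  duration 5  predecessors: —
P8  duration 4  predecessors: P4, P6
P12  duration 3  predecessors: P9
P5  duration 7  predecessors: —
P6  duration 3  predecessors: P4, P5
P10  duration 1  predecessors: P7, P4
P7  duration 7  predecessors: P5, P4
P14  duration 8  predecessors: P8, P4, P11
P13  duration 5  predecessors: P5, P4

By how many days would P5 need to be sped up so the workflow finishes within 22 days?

Current finish: 24 days; target: 22.
P5 is on every critical path, so each day cut from P5 cuts the finish by one (this holds down to a finish of 22).
Need 24 − 22 = 2 days off P5 → P5 becomes 5 days, finish becomes 22.

2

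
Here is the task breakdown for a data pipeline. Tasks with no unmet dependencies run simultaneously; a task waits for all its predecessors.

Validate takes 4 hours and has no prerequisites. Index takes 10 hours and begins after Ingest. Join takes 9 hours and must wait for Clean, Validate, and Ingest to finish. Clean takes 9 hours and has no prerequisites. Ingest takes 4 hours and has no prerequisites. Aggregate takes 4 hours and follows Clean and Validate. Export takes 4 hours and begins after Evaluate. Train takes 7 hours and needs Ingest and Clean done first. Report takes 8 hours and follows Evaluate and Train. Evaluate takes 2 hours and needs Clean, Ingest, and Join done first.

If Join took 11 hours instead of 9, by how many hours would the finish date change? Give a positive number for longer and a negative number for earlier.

2

Critical path before the change: Clean→Join→Evaluate→Report = 9+9+2+8 = 28 giving 28 hours.
Join lies on that path, so at 11 hours the path becomes 30 hours.
No other chain overtakes it, so the finish is 30 hours.
Change in finish: 30 − 28 = +2 hours.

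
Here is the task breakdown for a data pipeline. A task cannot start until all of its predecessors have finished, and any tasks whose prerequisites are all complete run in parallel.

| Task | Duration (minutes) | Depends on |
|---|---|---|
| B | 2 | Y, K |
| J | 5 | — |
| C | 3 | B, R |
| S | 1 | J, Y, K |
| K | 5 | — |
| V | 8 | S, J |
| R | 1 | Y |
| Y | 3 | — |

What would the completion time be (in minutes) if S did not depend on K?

Before: longest chain K→S→V = 5+1+8 = 14, finish 14.
Dropping K→S doesn't change S's earliest start (5); another predecessor still binds.
New critical path: J→S→V = 5+1+8 = 14 ⇒ 14 minutes.

14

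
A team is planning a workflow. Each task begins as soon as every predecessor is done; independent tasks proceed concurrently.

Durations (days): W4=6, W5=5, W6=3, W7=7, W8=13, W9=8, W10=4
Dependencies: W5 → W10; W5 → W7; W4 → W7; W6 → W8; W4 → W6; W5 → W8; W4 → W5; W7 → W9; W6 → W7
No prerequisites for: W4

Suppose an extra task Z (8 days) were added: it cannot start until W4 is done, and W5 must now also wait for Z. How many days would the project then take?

Originally the project takes 26 days.
With Z inserted, W5 now waits for max(W4, Z).
New critical path: W4→Z→W5→W7→W9 = 6+8+5+7+8 = 34 ⇒ 34 days.

34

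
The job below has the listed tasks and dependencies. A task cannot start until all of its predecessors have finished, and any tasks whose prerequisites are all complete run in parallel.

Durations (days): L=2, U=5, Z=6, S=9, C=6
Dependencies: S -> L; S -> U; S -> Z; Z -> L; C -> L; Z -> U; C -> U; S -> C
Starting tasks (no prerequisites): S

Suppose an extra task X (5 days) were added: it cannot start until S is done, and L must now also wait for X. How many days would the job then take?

20

Originally the job takes 20 days.
With X inserted, L now waits for max(Z, C, S, X).
New critical path: S→Z→U = 9+6+5 = 20 ⇒ 20 days.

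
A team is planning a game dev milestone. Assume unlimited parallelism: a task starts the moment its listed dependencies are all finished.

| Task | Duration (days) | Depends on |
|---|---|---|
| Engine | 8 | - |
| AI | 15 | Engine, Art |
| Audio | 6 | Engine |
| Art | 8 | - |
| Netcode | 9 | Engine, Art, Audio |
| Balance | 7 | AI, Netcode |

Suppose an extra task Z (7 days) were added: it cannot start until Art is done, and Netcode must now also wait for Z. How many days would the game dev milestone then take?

31

Originally the game dev milestone takes 30 days.
With Z inserted, Netcode now waits for max(Engine, Art, Audio, Z).
New critical path: Art→Z→Netcode→Balance = 8+7+9+7 = 31 ⇒ 31 days.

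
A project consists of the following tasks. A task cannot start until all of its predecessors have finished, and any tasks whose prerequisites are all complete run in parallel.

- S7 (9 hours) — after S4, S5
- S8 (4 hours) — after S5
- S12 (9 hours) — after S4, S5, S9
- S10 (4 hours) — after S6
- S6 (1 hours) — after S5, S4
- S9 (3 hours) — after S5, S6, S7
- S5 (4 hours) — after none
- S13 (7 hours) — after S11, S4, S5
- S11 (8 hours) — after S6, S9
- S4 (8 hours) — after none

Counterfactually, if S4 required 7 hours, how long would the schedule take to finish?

34

Critical path before the change: S4→S7→S9→S11→S13 = 8+9+3+8+7 = 35 giving 35 hours.
S4 is on the critical path; changing it to 7 makes that path 34 hours.
The critical path is still S4→S7→S9→S11→S13; finish is now 34 hours.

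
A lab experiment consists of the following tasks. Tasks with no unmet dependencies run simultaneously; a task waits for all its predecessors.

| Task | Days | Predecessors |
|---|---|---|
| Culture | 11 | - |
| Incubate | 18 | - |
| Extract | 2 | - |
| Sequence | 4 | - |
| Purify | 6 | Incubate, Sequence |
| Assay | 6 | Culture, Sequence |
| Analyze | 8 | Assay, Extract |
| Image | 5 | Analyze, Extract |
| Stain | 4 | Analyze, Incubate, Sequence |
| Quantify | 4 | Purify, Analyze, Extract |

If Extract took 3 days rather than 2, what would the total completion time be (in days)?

The binding path is Culture→Assay→Analyze→Image = 11+6+8+5 = 30; finish at 30 days.
Extract is off the critical path — its longest chain is 15 days, giving 15 of slack.
The critical path is still Culture→Assay→Analyze→Image; finish is now 30 days.

30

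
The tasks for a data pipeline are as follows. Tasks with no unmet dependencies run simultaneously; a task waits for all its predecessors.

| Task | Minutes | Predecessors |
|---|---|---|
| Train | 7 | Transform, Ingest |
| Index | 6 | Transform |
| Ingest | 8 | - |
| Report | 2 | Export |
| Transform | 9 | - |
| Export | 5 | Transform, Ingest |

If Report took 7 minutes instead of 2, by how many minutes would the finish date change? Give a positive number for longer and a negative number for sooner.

5

Actual critical path: Transform→Export→Report = 9+5+2 = 16 ⇒ 16 minutes.
Report is on the critical path; changing it to 7 makes that path 21 minutes.
That remains the longest chain; total 21 minutes.
Change in finish: 21 − 16 = +5 minutes.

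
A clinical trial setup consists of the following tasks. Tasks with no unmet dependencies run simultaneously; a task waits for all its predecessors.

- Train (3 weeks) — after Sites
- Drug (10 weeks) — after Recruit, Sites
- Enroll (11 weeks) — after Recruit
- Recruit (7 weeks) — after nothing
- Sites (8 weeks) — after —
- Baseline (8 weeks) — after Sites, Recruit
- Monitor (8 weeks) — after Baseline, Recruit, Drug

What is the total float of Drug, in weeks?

0

Sites→Drug→Monitor = 8+10+8 = 26 sets the makespan at 26 weeks.
The longest chain containing Drug totals 26 weeks.
Float = 26 − 26 = 0.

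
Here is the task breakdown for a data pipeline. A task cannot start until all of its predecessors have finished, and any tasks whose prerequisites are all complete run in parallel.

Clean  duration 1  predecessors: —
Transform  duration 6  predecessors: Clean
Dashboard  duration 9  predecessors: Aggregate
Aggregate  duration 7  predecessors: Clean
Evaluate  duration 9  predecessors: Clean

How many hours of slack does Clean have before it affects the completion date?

Critical path: Clean→Aggregate→Dashboard = 1+7+9 = 17, so the finish is 17 hours.
The longest chain containing Clean totals 17 hours.
Float = 17 − 17 = 0.

0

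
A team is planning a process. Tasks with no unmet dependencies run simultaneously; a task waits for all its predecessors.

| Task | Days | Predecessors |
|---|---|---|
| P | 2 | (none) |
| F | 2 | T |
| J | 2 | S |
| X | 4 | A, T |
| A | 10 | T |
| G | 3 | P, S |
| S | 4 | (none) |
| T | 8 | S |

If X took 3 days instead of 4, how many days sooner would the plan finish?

As given, the longest chain is S→T→A→X = 4+8+10+4 = 26, so the finish is 26 days.
X lies on that path, so at 3 days the path becomes 25 days.
No other chain overtakes it, so the finish is 25 days.
Change in finish: 25 − 26 = -1 days.

1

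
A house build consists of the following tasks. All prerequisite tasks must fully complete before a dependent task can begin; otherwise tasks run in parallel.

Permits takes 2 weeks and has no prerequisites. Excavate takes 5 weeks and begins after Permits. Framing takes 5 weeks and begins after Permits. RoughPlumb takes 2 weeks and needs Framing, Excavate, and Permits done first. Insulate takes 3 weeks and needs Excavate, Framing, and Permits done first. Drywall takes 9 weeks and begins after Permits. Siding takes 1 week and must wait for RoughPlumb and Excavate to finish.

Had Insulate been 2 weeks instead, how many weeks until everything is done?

11

Critical path before the change: Permits→Drywall = 2+9 = 11 giving 11 weeks.
Insulate is off the critical path — its longest chain is 10 weeks, giving 1 of slack.
No other chain overtakes it, so the finish is 11 weeks.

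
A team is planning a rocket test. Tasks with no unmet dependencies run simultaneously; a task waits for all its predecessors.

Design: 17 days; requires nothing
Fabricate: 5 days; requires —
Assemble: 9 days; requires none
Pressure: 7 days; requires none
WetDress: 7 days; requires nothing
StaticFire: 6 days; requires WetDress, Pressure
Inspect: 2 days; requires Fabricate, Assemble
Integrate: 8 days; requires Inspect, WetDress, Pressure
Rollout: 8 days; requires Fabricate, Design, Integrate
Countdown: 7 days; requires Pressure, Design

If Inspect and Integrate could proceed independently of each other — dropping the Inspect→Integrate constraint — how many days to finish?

With the dependency in place, Assemble→Inspect→Integrate→Rollout = 9+2+8+8 = 27 sets the finish at 27 days.
Without Inspect→Integrate, Integrate's earliest start moves from 11 to 7.
New critical path: Design→Rollout = 17+8 = 25 ⇒ 25 days.

25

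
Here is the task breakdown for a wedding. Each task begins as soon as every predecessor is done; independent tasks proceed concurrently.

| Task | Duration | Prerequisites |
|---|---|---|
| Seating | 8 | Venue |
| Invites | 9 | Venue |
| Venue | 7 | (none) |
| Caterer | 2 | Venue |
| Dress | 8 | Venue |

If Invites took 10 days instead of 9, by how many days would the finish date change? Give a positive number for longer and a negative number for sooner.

Actual critical path: Venue→Invites = 7+9 = 16 ⇒ 16 days.
Invites is on the critical path; changing it to 10 makes that path 17 days.
The critical path is still Venue→Invites; finish is now 17 days.
Change in finish: 17 − 16 = +1 days.

1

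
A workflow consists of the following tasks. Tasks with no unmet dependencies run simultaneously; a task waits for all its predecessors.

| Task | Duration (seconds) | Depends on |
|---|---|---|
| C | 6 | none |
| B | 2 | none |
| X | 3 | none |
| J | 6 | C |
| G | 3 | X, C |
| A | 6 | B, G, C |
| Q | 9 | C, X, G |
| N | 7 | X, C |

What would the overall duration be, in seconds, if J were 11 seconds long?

The binding path is C→G→Q = 6+3+9 = 18; finish at 18 seconds.
J has 6 seconds of float (longest path through it is 12).
The critical path is still C→G→Q; finish is now 18 seconds.

18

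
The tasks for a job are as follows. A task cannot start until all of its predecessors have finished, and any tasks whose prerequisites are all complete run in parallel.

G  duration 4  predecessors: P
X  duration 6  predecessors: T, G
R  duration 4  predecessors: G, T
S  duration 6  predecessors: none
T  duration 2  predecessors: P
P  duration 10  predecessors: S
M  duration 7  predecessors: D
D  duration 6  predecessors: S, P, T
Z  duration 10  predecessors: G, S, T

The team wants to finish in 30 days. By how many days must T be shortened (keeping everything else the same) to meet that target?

1

Current finish: 31 days; target: 30.
T is on every critical path, so each day cut from T cuts the finish by one (this holds down to a finish of 30).
Need 31 − 30 = 1 day off T → T becomes 1 day, finish becomes 30.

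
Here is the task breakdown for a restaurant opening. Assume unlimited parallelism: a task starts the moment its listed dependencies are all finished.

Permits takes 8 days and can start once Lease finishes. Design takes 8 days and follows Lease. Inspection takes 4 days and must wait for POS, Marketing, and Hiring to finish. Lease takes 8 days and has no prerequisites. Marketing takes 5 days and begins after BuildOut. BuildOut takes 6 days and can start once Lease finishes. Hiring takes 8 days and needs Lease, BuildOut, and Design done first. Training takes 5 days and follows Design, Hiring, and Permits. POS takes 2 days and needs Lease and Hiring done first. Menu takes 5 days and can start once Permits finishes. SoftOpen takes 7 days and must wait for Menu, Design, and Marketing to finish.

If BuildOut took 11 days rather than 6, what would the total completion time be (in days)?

33

Actual critical path: Lease→Design→Hiring→POS→Inspection = 8+8+8+2+4 = 30 ⇒ 30 days.
BuildOut has 2 days of float (longest path through it is 28).
The binding chain switches to Lease→BuildOut→Hiring→POS→Inspection = 8+11+8+2+4 = 33; finish 33 days.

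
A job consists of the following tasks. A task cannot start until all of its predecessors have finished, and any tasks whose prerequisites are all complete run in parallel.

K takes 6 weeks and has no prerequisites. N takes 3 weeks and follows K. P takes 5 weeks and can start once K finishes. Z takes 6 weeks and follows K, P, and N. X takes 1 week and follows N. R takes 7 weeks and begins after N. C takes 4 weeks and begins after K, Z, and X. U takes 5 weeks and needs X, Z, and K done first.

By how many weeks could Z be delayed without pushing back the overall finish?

0

The longest chain is K→P→Z→U = 6+5+6+5 = 22; overall finish 22 weeks.
The longest chain containing Z totals 22 weeks.
Slack of Z = 11 − 11 = 0 weeks.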